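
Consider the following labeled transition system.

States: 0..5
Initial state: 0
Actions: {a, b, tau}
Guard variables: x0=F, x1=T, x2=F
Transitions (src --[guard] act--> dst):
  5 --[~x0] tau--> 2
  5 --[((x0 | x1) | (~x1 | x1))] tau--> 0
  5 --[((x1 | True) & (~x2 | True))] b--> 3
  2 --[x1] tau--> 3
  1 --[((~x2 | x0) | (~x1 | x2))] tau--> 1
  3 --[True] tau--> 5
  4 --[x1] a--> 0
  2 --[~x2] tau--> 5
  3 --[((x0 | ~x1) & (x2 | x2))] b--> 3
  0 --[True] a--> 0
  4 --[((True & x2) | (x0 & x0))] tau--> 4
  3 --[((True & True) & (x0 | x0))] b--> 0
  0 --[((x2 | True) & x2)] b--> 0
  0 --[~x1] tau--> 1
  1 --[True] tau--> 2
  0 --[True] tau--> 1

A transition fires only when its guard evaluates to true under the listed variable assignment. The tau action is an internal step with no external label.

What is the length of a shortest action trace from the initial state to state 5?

Breadth-first toward 5:
  depth 0: {0}
  depth 1: {1}
  depth 2: {2}
  depth 3: {3,5}
5 enters at depth 3; path tau·tau·tau

Answer: 3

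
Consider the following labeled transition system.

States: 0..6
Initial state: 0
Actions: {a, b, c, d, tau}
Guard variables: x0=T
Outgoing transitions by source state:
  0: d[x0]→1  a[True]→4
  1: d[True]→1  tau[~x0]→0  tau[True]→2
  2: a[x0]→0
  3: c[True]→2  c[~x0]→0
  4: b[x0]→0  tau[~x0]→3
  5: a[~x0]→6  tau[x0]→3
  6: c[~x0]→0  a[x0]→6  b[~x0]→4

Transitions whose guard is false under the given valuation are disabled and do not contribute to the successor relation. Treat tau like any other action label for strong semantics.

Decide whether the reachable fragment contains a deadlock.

Answer: DEADLOCK-FREE

Trace:
R = {0,1,2,4}
  0: a→4  d→1  [2 out]
  1: d→1  tau→2  [2 out]
  2: a→0  [1 out]
  4: b→0  [1 out]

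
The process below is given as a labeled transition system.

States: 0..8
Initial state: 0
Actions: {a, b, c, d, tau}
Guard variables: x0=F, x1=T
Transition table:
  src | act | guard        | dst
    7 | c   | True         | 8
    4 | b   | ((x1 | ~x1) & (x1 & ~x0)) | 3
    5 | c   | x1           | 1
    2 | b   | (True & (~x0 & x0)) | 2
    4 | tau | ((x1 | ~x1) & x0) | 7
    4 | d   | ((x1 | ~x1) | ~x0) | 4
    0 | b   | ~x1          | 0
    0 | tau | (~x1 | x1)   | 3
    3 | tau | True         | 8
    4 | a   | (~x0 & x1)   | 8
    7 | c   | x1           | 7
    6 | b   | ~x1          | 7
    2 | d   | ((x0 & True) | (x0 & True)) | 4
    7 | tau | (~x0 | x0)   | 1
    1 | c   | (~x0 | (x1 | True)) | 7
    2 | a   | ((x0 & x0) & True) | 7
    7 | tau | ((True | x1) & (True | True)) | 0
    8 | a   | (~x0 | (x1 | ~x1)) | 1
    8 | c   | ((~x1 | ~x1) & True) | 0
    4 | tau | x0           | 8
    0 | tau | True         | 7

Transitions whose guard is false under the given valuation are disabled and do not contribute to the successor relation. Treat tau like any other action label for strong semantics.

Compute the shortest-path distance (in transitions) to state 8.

Answer: 2

Trace:
Breadth-first toward 8:
  Layer 0: {0}
  Layer 1: {3,7}
  Layer 2: {1,8}
first hit 8 at d=2 via tau·tau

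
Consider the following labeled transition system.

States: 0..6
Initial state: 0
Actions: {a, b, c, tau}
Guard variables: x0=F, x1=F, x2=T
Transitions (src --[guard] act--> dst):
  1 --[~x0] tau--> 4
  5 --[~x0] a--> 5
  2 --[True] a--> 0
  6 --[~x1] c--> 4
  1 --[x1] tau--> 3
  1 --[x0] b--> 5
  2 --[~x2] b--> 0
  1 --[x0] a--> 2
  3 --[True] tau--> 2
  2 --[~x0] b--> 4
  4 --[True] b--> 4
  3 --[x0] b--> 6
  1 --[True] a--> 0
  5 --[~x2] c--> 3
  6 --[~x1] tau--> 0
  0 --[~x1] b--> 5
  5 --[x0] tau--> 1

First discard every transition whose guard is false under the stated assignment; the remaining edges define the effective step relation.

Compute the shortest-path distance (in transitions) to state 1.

Layered search for 1:
  L0 = {0}
  L1 = {5}
1 never appears.

Answer: UNREACHABLE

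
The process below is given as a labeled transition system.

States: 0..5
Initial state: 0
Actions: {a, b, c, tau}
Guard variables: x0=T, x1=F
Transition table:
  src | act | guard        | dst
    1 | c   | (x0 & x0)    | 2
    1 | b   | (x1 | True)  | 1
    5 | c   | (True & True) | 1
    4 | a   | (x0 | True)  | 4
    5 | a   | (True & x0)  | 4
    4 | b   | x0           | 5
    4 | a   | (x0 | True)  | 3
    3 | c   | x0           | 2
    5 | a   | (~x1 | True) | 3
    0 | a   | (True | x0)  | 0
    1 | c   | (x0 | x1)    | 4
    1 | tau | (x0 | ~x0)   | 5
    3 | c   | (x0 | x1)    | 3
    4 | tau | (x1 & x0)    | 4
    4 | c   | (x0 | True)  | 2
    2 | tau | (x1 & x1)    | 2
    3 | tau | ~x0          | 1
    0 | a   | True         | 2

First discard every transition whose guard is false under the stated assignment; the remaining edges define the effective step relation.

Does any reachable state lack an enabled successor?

Reachable = {0,2}
  0: a→0  a→2  [2 out]
  2: ∅  [no exit]
trace reaching 2: a

Answer: DEADLOCK at state 2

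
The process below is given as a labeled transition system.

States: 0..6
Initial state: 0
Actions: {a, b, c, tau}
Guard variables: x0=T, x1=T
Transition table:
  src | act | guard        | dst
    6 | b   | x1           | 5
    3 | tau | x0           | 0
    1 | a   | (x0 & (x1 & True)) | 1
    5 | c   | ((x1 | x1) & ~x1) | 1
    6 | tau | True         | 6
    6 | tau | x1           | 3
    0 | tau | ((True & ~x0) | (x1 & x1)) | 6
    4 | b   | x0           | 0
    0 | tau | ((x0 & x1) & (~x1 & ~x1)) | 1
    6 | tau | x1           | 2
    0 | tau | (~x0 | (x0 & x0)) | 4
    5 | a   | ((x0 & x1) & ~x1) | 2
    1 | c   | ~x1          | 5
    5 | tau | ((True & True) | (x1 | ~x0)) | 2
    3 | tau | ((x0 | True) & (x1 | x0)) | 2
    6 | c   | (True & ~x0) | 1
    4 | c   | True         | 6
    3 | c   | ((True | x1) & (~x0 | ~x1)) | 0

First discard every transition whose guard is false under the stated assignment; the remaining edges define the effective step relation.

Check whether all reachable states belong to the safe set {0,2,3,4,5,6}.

Safe = {0,2,3,4,5,6}
Reach set: {0,2,3,4,5,6}
  0: ok
  2: ok
  3: ok
  4: ok
  5: ok
  6: ok

Answer: INVARIANT HOLDS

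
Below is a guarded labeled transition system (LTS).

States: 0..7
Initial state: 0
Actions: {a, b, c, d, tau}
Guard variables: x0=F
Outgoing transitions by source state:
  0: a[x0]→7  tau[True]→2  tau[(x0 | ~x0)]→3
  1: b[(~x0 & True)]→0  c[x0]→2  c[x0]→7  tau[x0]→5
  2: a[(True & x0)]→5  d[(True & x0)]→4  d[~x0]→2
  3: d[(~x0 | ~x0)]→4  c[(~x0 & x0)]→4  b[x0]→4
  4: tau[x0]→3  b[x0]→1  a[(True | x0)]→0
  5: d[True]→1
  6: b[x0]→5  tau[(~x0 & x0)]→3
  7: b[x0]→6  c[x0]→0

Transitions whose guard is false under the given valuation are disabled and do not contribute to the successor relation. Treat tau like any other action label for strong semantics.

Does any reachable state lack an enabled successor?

Answer: DEADLOCK-FREE

Analysis:
Reachable = {0,2,3,4}
  0: tau→2  tau→3  [2 exit(s)]
  2: d→2  [1 exit(s)]
  3: d→4  [1 exit(s)]
  4: a→0  [1 exit(s)]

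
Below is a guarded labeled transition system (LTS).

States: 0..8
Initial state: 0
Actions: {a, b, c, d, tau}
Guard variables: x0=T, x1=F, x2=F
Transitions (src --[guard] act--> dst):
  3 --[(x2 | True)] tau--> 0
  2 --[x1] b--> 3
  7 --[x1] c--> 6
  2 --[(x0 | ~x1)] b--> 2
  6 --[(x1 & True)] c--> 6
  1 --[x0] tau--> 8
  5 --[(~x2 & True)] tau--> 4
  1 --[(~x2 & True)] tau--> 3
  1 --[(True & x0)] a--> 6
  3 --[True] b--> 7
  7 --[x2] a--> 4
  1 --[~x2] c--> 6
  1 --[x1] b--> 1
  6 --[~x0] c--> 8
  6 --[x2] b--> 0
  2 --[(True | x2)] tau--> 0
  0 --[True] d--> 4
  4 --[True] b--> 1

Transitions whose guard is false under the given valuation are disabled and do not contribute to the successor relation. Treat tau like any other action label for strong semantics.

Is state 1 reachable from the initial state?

Answer: REACHABLE

Analysis:
11 transition(s) survive guard evaluation.
L0 = {0}
L1 = {4}  cumulative {0,4}
L2 = {1}  cumulative {0,1,4}
L3 = {3,6,8}  cumulative {0,1,3,4,6,8}
L4 = {7}  cumulative {0,1,3,4,6,7,8}
R = {0,1,3,4,6,7,8}
trace reaching 1: d·b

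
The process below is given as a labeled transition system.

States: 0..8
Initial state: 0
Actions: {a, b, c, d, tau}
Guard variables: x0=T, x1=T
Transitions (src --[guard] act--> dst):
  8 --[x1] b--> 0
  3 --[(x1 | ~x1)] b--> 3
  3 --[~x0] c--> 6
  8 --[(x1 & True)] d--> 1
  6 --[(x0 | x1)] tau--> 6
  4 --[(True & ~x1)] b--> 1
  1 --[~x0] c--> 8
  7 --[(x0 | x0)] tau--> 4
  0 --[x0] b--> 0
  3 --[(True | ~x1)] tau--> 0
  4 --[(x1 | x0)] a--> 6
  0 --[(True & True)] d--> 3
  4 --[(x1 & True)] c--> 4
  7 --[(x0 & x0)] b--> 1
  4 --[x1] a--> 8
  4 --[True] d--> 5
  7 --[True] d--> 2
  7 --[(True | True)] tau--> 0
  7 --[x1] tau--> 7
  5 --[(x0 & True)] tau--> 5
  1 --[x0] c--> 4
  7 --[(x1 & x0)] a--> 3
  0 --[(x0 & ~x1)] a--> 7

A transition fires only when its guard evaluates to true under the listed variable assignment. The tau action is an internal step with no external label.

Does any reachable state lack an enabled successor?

Answer: DEADLOCK-FREE

Trace:
Reachable = {0,3}
  0: b→0  d→3  [2 out]
  3: b→3  tau→0  [2 out]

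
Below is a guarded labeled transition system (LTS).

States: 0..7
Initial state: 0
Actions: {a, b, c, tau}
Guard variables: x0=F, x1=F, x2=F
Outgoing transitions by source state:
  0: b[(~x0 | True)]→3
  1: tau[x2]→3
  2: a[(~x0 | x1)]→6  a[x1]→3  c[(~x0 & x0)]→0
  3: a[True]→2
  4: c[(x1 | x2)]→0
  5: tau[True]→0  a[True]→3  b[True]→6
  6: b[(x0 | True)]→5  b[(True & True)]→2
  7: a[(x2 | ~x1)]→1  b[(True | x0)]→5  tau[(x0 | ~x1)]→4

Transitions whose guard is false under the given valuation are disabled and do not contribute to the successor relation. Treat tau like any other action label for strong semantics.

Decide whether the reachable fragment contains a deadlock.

Answer: DEADLOCK-FREE

Analysis:
Reachable = {0,2,3,5,6}
  0: b→3  [1 out]
  2: a→6  [1 out]
  3: a→2  [1 out]
  5: a→3  b→6  tau→0  [3 out]
  6: b→2  b→5  [2 out]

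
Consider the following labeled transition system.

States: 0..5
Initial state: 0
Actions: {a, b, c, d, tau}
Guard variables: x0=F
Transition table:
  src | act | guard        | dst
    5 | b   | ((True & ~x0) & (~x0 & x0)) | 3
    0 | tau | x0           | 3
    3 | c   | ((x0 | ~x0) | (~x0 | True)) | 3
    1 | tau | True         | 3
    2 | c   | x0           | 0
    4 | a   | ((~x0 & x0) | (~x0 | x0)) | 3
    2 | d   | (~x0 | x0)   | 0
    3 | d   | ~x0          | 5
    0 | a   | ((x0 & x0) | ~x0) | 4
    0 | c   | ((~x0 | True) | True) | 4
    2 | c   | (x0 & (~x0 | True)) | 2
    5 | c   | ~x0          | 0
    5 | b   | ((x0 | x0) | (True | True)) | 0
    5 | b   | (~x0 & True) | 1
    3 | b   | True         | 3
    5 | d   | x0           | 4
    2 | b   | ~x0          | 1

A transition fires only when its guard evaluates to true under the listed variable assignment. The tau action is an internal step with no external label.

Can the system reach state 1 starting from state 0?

Guard filter leaves 12 enabled edge(s).
L0 = {0}
L1 = {4}  total {0,4}
L2 = {3}  total {0,3,4}
L3 = {5}  total {0,3,4,5}
L4 = {1}  total {0,1,3,4,5}
Reach set: {0,1,3,4,5}
Path to 1: a·a·d·b

Answer: REACHABLE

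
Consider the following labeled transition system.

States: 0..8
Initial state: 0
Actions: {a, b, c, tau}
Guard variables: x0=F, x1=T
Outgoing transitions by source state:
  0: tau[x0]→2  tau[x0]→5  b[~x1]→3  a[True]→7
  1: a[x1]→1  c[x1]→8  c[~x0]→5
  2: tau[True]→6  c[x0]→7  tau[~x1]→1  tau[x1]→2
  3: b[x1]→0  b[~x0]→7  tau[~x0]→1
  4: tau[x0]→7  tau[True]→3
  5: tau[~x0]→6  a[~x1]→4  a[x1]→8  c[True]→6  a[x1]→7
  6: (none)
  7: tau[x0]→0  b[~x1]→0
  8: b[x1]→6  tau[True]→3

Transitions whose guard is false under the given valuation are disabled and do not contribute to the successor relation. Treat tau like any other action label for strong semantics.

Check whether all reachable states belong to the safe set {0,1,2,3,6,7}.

Inv-set: {0,1,2,3,6,7}
Reachable = {0,7}
  0: safe
  7: safe

Answer: INVARIANT HOLDS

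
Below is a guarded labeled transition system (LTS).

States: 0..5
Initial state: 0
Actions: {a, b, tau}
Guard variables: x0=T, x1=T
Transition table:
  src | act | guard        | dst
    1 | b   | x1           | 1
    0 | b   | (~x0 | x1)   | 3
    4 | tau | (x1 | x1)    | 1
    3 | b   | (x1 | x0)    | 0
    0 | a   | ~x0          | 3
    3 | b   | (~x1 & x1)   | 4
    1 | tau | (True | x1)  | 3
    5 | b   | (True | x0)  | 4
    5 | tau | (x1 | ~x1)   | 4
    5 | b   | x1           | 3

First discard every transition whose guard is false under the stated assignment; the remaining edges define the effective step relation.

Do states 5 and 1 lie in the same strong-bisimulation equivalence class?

Compute ~ classes (split until stable):
  round 0: {{0,1,2,3,4,5}}
  round 1: {{0,3},{1,5},{2},{4}}
  round 2: {{0,3},{1},{2},{4},{5}}
Fixed point at round 3; 5 class(es).
5∈{5}, 1∈{1}

Answer: NOT BISIMILAR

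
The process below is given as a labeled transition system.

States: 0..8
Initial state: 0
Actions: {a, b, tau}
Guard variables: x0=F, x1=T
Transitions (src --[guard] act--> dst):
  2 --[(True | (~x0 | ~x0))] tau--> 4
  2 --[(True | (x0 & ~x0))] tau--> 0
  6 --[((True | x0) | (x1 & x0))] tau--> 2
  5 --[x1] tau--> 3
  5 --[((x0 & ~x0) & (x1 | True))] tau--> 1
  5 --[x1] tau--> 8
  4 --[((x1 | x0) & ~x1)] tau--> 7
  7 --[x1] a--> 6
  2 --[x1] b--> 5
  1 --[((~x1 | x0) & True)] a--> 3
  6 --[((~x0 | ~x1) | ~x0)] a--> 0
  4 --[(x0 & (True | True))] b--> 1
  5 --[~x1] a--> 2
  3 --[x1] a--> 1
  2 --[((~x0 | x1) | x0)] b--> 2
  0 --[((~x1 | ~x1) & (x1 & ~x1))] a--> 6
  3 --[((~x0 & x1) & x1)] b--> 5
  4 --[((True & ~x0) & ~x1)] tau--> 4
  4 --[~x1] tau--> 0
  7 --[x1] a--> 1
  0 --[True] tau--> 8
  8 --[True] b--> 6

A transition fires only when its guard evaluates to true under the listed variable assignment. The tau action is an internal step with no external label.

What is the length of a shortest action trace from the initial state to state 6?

Breadth-first toward 6:
  Layer 0: {0}
  Layer 1: {8}
  Layer 2: {6}
first hit 6 at d=2 via tau·b

Answer: 2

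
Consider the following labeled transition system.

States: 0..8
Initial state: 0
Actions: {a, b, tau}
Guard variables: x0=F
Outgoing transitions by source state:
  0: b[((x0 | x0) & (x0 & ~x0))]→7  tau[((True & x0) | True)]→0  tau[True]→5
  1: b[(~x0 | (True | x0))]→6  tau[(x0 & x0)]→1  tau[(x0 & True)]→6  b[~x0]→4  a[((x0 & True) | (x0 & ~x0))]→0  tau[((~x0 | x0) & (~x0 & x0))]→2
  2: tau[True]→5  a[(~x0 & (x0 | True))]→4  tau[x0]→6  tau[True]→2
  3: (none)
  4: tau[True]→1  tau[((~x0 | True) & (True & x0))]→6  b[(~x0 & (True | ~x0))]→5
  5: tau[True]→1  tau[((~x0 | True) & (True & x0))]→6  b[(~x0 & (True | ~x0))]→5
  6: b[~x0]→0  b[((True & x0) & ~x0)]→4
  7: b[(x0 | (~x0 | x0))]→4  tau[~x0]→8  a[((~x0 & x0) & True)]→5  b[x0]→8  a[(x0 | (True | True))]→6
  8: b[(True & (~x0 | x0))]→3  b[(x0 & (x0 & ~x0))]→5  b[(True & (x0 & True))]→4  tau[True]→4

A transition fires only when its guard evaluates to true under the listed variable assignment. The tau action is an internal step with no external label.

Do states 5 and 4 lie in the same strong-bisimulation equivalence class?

Answer: BISIMILAR

Working:
Bisimulation quotient by refinement:
  round 0: {{0,1,2,3,4,5,6,7,8}}
  round 1: {{0},{1,6},{2},{3},{4,5,8},{7}}
  round 2: {{0},{1},{2},{3},{4,5},{6},{7},{8}}
stable after 3 split(s): 8 block(s)
5∈{4,5}, 4∈{4,5}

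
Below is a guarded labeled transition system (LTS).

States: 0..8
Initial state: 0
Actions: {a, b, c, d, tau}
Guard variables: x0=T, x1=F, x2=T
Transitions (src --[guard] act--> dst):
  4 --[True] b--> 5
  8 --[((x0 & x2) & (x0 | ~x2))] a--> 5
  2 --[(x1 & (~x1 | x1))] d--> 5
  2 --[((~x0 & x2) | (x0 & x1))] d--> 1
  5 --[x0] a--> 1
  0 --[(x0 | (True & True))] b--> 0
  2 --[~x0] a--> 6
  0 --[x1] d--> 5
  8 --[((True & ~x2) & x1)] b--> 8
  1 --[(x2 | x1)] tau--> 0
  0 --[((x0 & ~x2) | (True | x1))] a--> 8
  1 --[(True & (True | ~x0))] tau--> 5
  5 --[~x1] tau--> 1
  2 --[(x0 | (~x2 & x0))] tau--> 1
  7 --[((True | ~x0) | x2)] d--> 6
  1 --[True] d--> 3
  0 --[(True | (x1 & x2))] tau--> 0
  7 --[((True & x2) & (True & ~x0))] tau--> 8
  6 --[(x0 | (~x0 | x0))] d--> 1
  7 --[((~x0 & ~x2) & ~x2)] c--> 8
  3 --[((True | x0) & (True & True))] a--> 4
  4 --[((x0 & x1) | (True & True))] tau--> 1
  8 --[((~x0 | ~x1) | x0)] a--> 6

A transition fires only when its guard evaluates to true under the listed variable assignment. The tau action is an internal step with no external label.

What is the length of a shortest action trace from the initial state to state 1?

Answer: 3

Trace:
Layered search for 1:
  L0 = {0}
  L1 = {8}
  L2 = {5,6}
  L3 = {1}
depth(1)=3, e.g. a·a·a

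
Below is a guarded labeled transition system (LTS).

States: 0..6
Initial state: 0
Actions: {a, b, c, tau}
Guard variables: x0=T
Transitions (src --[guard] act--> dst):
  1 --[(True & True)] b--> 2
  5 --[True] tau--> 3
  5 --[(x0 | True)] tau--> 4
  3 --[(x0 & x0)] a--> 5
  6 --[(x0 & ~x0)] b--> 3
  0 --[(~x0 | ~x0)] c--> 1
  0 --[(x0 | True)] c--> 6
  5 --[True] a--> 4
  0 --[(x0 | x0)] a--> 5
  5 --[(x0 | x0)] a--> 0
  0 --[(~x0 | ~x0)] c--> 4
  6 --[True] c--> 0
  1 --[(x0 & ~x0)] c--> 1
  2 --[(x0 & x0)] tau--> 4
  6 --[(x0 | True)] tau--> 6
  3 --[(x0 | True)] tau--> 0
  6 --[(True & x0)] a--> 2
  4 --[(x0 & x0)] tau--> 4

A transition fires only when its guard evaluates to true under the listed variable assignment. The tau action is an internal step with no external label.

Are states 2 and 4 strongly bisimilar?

Bisimulation quotient by refinement:
  P[0] = {{0,1,2,3,4,5,6}}
  P[1] = {{0},{1},{2,4},{3,5},{6}}
  P[2] = {{0},{1},{2,4},{3},{5},{6}}
stable after 3 split(s): 6 block(s)
class of 2: {2,4}; class of 4: {2,4}

Answer: BISIMILAR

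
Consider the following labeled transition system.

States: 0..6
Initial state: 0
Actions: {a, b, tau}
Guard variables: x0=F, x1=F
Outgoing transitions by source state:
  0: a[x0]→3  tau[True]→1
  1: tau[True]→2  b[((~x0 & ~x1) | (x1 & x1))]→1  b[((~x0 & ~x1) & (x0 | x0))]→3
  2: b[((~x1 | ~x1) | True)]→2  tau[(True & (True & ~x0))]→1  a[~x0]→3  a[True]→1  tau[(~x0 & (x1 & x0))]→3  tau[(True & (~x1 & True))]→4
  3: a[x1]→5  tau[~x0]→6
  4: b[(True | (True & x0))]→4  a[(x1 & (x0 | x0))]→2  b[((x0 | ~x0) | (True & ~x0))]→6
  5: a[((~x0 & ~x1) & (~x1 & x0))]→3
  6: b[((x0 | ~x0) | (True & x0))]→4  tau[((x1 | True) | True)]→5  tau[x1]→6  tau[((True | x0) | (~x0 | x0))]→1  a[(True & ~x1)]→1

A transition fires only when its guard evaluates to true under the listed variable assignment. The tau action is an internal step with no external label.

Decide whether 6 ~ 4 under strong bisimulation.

Refine partition for ~:
  π0 = {{0,1,2,3,4,5,6}}
  π1 = {{0,3},{1},{2,6},{4},{5}}
  π2 = {{0},{1},{2},{3},{4},{5},{6}}
stable after 3 split(s): 7 block(s)
6∈{6}, 4∈{4}

Answer: NOT BISIMILAR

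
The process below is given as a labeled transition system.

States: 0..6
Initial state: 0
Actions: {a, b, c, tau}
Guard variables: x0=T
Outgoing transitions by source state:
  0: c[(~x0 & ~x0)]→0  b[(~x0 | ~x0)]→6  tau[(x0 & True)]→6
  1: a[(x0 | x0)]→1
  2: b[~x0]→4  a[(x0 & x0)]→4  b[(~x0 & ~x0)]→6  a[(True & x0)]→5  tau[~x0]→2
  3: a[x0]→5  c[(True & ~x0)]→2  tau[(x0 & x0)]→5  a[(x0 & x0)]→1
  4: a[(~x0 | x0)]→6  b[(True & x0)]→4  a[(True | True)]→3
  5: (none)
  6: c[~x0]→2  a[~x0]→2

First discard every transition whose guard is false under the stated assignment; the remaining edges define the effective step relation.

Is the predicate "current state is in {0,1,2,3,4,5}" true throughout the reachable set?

Inv-set: {0,1,2,3,4,5}
Reachable = {0,6}
  0: safe
  6: ✗ unsafe
witness against invariant: tau → 6

Answer: INVARIANT VIOLATED at state 6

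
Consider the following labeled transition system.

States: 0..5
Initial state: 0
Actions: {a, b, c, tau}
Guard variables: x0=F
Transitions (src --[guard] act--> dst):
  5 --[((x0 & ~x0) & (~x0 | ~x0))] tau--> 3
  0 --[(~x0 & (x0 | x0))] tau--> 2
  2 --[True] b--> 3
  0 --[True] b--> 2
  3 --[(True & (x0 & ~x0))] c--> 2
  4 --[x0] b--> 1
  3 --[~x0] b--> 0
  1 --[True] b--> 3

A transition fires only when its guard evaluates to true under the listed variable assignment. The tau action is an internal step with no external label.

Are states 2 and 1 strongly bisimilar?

Answer: BISIMILAR

Analysis:
Bisimulation quotient by refinement:
  round 0: {{0,1,2,3,4,5}}
  round 1: {{0,1,2,3},{4,5}}
stable after 2 split(s): 2 block(s)
2∈{0,1,2,3}, 1∈{0,1,2,3}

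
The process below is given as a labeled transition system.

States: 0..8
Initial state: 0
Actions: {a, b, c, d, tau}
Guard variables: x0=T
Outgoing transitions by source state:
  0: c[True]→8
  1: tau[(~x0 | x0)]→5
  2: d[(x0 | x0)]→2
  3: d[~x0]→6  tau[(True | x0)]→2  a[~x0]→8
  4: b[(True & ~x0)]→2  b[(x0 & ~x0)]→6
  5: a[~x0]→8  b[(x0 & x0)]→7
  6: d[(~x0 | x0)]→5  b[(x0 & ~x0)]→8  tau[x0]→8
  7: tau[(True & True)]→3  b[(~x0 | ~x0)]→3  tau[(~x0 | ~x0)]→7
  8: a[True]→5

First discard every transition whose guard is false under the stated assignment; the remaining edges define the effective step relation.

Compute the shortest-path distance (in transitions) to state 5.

Answer: 2

Analysis:
Layered search for 5:
  L0 = {0}
  L1 = {8}
  L2 = {5}
depth(5)=2, e.g. c·a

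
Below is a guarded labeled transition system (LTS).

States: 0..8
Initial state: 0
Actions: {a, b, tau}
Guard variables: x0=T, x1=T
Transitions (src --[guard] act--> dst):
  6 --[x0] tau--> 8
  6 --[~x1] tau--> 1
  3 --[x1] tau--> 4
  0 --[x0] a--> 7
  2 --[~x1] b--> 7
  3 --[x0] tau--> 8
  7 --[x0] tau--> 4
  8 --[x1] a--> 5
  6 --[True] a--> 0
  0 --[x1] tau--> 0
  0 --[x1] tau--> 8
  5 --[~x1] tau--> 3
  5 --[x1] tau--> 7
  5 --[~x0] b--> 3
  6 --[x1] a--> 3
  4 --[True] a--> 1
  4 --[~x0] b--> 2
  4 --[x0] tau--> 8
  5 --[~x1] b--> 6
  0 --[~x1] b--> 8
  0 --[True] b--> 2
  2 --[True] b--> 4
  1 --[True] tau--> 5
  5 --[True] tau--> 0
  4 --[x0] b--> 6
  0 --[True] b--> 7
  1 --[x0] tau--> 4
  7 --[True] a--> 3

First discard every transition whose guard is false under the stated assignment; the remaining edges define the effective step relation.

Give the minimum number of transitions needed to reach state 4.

Layered search for 4:
  L0 = {0}
  L1 = {2,7,8}
  L2 = {3,4,5}
4 enters at depth 2; path a·tau

Answer: 2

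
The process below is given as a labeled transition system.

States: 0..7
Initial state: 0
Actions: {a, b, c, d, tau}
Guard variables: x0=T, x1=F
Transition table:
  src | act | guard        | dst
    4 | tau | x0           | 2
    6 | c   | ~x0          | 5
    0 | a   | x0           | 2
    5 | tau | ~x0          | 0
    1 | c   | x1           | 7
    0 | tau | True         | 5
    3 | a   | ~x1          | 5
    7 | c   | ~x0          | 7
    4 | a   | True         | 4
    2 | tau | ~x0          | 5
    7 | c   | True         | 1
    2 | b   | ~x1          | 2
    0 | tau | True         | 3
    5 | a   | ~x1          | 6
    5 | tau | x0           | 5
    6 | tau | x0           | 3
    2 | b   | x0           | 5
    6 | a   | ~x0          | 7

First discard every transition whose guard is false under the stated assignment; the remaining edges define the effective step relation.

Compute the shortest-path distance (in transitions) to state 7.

BFS to 7:
  depth 0: {0}
  depth 1: {2,3,5}
  depth 2: {6}
7 never appears.

Answer: UNREACHABLE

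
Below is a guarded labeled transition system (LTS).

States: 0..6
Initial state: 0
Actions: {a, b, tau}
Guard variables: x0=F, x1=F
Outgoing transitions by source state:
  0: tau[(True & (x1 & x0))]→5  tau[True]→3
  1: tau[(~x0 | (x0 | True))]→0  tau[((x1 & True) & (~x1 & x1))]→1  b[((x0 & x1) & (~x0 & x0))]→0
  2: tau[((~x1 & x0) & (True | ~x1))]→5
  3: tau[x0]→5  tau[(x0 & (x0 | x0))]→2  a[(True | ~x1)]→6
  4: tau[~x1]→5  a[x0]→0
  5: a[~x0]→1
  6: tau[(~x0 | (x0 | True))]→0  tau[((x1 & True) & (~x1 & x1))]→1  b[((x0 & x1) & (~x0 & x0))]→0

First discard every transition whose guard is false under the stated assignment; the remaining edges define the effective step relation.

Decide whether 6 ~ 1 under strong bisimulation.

Compute ~ classes (split until stable):
  round 0: {{0,1,2,3,4,5,6}}
  round 1: {{0,1,4,6},{2},{3,5}}
  round 2: {{0,4},{1,6},{2},{3,5}}
4 equivalence class(es) (converged in 3)
class of 6: {1,6}; class of 1: {1,6}

Answer: BISIMILAR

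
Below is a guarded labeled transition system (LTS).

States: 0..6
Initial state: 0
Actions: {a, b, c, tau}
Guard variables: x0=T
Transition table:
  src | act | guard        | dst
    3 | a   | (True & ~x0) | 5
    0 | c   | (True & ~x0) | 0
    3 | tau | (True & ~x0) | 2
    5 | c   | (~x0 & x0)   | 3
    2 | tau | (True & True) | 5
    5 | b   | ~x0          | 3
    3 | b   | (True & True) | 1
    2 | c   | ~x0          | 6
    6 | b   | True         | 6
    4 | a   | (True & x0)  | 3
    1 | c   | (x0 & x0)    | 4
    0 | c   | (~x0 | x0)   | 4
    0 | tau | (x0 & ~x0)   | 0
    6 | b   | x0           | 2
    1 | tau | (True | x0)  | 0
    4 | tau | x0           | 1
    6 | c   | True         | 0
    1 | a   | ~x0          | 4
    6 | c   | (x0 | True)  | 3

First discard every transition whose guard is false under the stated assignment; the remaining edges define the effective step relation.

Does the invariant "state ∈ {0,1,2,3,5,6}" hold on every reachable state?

Safe = {0,1,2,3,5,6}
Reachable = {0,1,3,4}
  0: safe
  1: safe
  3: safe
  4: VIOLATES
counterexample path to 4: c

Answer: INVARIANT VIOLATED at state 4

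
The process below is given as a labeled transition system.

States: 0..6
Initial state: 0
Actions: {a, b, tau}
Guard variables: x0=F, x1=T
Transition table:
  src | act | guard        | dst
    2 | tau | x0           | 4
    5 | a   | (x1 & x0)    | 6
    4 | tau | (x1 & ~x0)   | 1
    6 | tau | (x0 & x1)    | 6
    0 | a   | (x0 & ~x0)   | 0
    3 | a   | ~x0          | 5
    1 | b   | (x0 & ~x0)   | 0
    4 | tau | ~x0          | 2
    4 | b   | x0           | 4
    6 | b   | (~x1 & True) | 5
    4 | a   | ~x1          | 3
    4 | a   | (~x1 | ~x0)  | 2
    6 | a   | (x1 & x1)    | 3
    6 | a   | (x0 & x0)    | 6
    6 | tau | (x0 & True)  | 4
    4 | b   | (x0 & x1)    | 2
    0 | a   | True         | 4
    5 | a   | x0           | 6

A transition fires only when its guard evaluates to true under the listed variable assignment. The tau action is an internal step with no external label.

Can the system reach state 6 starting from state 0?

Answer: UNREACHABLE

Analysis:
6 transition(s) survive guard evaluation.
Layer 0: {0}
Layer 1: {4}  now seen {0,4}
Layer 2: {1,2}  now seen {0,1,2,4}
Reachable = {0,1,2,4}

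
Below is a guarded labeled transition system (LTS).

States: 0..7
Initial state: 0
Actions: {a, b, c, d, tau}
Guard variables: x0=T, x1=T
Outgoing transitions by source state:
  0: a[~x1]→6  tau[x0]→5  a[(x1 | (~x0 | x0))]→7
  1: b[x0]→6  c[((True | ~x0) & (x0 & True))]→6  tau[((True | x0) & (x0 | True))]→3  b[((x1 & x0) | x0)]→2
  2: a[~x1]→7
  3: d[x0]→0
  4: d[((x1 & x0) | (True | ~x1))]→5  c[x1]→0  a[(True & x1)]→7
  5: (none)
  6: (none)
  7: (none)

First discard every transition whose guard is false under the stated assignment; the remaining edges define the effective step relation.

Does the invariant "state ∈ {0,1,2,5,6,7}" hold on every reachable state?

Answer: INVARIANT HOLDS

Working:
Inv-set: {0,1,2,5,6,7}
Reachable = {0,5,7}
  0: ✓
  5: ✓
  7: ✓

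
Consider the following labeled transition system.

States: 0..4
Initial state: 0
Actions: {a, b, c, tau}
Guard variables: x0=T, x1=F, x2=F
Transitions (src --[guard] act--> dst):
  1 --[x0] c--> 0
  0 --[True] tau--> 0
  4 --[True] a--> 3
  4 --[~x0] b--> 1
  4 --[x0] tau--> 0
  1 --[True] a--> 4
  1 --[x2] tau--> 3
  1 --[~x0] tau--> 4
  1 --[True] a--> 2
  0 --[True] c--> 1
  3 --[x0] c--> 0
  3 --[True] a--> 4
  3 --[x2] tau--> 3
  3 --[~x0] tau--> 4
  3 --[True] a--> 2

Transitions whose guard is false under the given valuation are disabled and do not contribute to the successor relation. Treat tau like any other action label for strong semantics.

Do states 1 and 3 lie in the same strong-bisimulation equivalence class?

Answer: BISIMILAR

Analysis:
Refine partition for ~:
  P[0] = {{0,1,2,3,4}}
  P[1] = {{0},{1,3},{2},{4}}
4 equivalence class(es) (converged in 2)
1∈{1,3}, 3∈{1,3}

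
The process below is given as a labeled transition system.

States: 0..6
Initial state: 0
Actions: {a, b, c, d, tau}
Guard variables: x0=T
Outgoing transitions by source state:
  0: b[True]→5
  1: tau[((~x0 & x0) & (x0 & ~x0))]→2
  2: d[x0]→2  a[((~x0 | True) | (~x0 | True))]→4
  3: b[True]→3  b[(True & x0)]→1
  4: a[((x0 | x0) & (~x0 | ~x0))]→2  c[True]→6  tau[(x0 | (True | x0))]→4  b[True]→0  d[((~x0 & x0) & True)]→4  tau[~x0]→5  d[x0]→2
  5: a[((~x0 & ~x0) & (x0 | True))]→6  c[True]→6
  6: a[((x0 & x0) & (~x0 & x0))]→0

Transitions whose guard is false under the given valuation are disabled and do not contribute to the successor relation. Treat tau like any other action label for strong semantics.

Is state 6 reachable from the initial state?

Answer: REACHABLE

Working:
After dropping false guards: 10 live edges.
depth 0: {0}
depth 1: {5}  now seen {0,5}
depth 2: {6}  now seen {0,5,6}
Reach set: {0,5,6}
witness 6: b·c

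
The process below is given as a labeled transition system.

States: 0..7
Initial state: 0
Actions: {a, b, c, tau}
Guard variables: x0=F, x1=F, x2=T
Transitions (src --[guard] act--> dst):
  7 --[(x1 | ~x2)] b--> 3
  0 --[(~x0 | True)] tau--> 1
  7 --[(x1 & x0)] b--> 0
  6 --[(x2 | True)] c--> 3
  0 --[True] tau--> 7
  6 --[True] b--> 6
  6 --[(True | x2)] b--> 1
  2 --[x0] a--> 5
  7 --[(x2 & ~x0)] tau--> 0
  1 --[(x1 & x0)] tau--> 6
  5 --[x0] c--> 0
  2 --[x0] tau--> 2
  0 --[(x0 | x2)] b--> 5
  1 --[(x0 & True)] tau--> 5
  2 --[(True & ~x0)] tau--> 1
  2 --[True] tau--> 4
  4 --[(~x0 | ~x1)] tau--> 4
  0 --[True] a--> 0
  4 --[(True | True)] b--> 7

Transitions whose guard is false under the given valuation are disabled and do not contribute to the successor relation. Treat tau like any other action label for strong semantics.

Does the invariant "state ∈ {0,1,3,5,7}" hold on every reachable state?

Inv-set: {0,1,3,5,7}
Reachable = {0,1,5,7}
  0: ok
  1: ok
  5: ok
  7: ok

Answer: INVARIANT HOLDS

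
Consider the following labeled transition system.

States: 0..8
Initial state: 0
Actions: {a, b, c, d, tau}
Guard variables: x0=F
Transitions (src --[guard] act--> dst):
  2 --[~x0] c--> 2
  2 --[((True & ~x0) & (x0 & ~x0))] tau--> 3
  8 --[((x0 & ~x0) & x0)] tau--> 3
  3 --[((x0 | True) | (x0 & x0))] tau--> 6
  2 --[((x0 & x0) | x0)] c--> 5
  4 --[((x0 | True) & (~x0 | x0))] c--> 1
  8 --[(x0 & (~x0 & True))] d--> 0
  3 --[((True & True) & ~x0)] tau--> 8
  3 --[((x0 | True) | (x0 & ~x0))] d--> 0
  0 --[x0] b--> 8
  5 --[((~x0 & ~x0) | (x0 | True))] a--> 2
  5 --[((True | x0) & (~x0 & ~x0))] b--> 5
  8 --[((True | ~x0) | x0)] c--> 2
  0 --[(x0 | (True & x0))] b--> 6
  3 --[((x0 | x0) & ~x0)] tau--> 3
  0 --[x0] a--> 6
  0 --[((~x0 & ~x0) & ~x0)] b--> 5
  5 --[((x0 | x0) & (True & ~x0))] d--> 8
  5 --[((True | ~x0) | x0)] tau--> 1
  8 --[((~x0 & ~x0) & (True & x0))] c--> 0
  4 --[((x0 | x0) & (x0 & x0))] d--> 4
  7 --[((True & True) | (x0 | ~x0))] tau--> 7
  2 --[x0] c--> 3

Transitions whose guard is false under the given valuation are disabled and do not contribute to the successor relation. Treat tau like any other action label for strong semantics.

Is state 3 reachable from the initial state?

After dropping false guards: 11 live edges.
Layer 0: {0}
Layer 1: {5}  total {0,5}
Layer 2: {1,2}  total {0,1,2,5}
Reach set: {0,1,2,5}

Answer: UNREACHABLE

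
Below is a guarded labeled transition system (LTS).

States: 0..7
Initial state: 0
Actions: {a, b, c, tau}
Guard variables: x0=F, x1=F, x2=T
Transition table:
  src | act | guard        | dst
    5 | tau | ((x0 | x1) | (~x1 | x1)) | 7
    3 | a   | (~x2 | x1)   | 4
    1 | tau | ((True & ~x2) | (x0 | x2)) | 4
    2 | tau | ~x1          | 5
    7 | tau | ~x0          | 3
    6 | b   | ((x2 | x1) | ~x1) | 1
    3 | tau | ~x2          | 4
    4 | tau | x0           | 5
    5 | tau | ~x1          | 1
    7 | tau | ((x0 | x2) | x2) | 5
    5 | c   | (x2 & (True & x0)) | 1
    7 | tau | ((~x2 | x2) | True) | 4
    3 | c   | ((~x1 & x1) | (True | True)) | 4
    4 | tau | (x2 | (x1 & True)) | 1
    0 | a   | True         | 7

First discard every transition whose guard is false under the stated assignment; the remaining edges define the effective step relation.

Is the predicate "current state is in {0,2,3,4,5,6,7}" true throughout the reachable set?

Allowed set {0,2,3,4,5,6,7}
Reach set: {0,1,3,4,5,7}
  0: ✓
  1: outside
  3: ✓
  4: ✓
  5: ✓
  7: ✓
witness against invariant: a·tau·tau → 1

Answer: INVARIANT VIOLATED at state 1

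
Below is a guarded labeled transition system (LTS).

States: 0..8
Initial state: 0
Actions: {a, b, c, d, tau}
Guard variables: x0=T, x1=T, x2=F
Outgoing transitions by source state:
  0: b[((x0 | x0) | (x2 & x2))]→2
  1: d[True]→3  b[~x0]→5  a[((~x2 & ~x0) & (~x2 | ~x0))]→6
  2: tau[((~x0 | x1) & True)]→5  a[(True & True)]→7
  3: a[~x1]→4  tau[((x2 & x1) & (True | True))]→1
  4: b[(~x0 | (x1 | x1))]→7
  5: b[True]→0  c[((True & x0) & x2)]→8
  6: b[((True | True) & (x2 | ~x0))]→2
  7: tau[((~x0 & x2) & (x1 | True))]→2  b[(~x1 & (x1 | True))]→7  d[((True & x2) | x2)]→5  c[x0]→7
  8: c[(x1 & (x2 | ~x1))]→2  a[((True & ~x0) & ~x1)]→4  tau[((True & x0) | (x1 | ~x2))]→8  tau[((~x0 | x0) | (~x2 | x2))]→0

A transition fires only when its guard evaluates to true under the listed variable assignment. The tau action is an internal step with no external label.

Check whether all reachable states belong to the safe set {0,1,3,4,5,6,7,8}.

Safe = {0,1,3,4,5,6,7,8}
R = {0,2,5,7}
  0: ✓
  2: ✗ unsafe
  5: ✓
  7: ✓
witness against invariant: b → 2

Answer: INVARIANT VIOLATED at state 2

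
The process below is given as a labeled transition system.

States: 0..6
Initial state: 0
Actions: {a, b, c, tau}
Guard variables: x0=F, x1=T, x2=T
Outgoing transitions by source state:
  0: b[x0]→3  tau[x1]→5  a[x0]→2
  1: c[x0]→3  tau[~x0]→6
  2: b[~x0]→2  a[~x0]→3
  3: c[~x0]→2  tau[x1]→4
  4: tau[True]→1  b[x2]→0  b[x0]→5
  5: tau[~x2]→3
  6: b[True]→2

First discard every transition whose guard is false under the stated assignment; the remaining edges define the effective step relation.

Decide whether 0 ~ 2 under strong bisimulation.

Refine partition for ~:
  π0 = {{0,1,2,3,4,5,6}}
  π1 = {{0,1},{2},{3},{4},{5},{6}}
  π2 = {{0},{1},{2},{3},{4},{5},{6}}
stable after 3 split(s): 7 block(s)
[0]={0}  [2]={2}

Answer: NOT BISIMILAR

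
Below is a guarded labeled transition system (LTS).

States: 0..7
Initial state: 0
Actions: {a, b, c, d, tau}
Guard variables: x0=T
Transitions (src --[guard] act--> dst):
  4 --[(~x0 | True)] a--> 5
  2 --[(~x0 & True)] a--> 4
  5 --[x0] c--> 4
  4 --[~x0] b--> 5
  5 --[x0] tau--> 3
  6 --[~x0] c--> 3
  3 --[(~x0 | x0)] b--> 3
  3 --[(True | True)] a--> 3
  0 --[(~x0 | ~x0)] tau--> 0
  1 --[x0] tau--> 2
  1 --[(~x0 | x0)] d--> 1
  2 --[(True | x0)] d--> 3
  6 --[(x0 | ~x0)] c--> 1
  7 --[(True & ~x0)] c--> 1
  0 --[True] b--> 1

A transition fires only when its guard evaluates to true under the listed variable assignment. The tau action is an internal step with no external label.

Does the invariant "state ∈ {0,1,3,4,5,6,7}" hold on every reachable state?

Inv-set: {0,1,3,4,5,6,7}
Reachable = {0,1,2,3}
  0: ✓
  1: ✓
  2: VIOLATES
  3: ✓
witness against invariant: b·tau → 2

Answer: INVARIANT VIOLATED at state 2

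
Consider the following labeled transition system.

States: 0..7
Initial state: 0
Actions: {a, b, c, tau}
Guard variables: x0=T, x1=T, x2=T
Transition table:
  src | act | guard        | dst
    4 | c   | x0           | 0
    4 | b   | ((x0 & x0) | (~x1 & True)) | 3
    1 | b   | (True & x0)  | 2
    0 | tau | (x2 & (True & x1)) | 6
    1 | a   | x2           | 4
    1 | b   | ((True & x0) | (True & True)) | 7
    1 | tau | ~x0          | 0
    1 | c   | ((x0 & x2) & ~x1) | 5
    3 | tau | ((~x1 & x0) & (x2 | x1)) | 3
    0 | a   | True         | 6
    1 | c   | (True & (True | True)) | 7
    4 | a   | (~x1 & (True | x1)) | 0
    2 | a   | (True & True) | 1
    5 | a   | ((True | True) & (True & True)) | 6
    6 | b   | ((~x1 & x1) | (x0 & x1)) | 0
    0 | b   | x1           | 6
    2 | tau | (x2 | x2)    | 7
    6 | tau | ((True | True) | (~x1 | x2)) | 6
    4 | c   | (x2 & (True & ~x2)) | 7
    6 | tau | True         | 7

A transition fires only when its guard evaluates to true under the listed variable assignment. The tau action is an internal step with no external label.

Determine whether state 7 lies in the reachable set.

Guard filter leaves 15 enabled edge(s).
depth 0: {0}
depth 1: {6}  total {0,6}
depth 2: {7}  total {0,6,7}
Reach set: {0,6,7}
trace reaching 7: tau·tau

Answer: REACHABLE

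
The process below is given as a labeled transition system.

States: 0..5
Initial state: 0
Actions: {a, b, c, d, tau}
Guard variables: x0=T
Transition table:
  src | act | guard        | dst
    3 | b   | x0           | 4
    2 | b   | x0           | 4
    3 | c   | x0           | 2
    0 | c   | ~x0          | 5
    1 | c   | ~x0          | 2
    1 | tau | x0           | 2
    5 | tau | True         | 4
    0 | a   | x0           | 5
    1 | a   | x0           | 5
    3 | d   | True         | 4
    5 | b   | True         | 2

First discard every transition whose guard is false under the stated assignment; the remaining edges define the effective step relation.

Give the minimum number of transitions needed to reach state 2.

Answer: 2

Trace:
BFS to 2:
  Layer 0: {0}
  Layer 1: {5}
  Layer 2: {2,4}
first hit 2 at d=2 via a·b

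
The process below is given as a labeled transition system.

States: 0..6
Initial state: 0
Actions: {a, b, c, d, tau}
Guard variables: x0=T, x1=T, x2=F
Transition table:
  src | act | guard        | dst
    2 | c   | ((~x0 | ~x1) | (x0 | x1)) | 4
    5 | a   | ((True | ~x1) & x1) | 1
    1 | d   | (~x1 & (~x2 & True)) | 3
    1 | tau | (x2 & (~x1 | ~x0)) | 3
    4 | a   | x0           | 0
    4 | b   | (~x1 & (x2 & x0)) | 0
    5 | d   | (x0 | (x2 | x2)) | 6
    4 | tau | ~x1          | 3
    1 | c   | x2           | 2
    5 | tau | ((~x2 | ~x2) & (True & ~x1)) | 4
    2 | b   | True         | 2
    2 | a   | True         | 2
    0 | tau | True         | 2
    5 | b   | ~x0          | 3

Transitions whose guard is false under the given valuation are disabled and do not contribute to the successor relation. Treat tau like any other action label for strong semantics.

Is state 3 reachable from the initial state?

7 transition(s) survive guard evaluation.
Layer 0: {0}
Layer 1: {2}  total {0,2}
Layer 2: {4}  total {0,2,4}
R = {0,2,4}

Answer: UNREACHABLE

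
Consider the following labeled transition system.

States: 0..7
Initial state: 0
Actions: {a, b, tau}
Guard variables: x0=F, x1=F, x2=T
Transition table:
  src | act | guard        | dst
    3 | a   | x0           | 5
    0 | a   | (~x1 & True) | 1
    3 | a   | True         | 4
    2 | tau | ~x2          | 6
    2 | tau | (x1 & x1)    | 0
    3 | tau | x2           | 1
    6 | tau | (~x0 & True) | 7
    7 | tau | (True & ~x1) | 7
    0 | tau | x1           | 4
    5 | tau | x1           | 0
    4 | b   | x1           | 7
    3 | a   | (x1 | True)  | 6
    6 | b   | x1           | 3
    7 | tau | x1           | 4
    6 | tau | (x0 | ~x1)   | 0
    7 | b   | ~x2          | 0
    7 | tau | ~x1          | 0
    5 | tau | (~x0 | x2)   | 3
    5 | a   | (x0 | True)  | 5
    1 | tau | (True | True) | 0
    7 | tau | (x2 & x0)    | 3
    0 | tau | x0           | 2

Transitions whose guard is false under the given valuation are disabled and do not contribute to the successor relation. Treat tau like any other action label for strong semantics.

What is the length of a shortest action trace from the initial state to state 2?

Breadth-first toward 2:
  Layer 0: {0}
  Layer 1: {1}
2 never appears.

Answer: UNREACHABLE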